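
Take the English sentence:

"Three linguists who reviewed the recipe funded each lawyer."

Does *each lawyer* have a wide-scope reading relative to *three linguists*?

Yes

Although the sentence contains a relative clause (*who reviewed the recipe*), *each lawyer* is outside it, in the matrix VP.
With no island boundary between them, the object can take inverse scope over the subject via ordinary QR within the clause.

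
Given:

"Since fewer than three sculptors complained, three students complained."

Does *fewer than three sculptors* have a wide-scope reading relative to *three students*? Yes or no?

No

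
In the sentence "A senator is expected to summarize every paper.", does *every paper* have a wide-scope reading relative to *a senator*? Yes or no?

Yes

The matrix predicate is a raising verb, whose infinitival complement is not a scope island — *every paper* can QR into the matrix clause.
Clause-internal QR can adjoin the lower DP above the subject, yielding the inverse reading.
So *every paper* > *a senator* is among the available readings.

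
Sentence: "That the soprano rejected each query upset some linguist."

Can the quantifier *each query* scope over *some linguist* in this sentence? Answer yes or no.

No

The DP *each query* is contained in the sentential subject *that the soprano rejected each query*.
The subject-island constraint blocks QR out of a clausal subject.
*each query* > *some linguist* would require crossing that boundary, which is illicit.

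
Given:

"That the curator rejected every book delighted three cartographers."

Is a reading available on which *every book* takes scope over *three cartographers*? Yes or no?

*every book* sits inside the sentential subject *that the curator rejected every book*.
Subjects — clausal subjects included — are islands for extraction, and QR is no exception.
*every book* is confined to the island and cannot take scope over *three cartographers*.

No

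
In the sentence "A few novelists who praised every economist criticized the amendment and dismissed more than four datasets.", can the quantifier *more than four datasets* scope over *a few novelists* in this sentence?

The target quantifier *more than four datasets* is part of one conjunct of the coordinate structure (*dismissed more than four datasets*).
Coordinate structures are islands for non-across-the-board movement, QR included.
The inverse ordering *more than four datasets* > *a few novelists* is therefore underivable.

No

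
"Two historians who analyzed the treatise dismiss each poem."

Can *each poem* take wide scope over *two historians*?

Yes

*each poem* sits in the matrix clause, not in the relative clause on *two historians*.
Nothing blocks QR of the lower DP to a position above the higher one, so inverse scope is available.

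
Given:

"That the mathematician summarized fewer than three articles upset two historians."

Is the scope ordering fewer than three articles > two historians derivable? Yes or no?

*fewer than three articles* is embedded in the sentential subject *that the mathematician summarized fewer than three articles*.
Sentential subjects are islands: a quantifier inside the subject clause cannot raise over the matrix predicate.
*fewer than three articles* is confined to the island and cannot take scope over *two historians*.

No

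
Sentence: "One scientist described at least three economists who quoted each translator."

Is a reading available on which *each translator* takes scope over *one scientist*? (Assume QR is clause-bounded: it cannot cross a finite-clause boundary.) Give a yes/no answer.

*each translator* is embedded in the relative clause *who quoted each translator* modifying *at least three economists*.
QR out of a relative clause is ruled out by the relative-clause island constraint.
So *each translator* cannot raise high enough to outscope *one scientist*; only the surface ordering *one scientist* > *each translator* is available.

No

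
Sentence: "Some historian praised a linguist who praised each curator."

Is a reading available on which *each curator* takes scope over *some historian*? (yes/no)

No

*each curator* is embedded in the relative clause *who praised each curator* modifying *a linguist*.
Relative clauses block scope extraction: QR cannot target a position outside the modified NP.
So *each curator* cannot raise to a position above *some historian*.
(Only the surface reading survives: one fixed historian with respect to all the relevant curators.)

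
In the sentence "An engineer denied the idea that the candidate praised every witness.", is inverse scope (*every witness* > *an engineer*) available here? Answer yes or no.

The DP *every witness* is contained in the complex NP *the idea that the candidate praised every witness*.
Noun-complement clauses are scope islands (the Complex NP Constraint): a quantifier inside one cannot scope into the matrix.
*every witness* is confined to the island and cannot take scope over *an engineer*.

No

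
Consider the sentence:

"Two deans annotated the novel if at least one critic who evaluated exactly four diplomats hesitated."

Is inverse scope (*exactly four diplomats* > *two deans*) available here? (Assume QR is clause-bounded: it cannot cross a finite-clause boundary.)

No

Structurally, *exactly four diplomats* is inside the relative clause *who evaluated exactly four diplomats*, which is itself inside the adjunct *if at least one critic who evaluated exactly four diplomats hesitated*.
Nested islands: the RC island is itself inside an adjunct island, so wide scope is doubly excluded.
The inverse ordering *exactly four diplomats* > *two deans* is therefore underivable.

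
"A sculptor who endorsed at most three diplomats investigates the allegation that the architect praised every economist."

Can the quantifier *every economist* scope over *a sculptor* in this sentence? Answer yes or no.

No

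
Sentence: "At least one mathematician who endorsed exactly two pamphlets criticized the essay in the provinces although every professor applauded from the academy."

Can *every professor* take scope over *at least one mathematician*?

The DP *every professor* is contained in the adjunct clause *although every professor applauded from the academy*.
Adjunct clauses are scope islands: a quantifier inside an adjunct cannot raise into the matrix clause.
The inverse ordering *every professor* > *at least one mathematician* is therefore underivable.

No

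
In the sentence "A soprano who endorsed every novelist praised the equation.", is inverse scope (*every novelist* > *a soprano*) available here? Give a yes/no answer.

Structurally, *every novelist* is inside the relative clause *who endorsed every novelist*.
Relative clauses block scope extraction: QR cannot target a position outside the modified NP.
So *every novelist* cannot raise high enough to outscope *a soprano*; only the surface ordering *a soprano* > *every novelist* is available.
(Only the surface reading survives: one fixed soprano with respect to all the relevant novelists.)

No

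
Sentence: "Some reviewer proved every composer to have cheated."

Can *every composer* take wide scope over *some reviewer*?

This is an ECM construction: *every composer* is the infinitival subject, Case-marked by the matrix verb, and the infinitive is transparent for QR.
Clause-internal QR can adjoin the lower DP above the subject, yielding the inverse reading.
Both orderings are possible: *some reviewer* > *every composer* and *every composer* > *some reviewer*.

Yes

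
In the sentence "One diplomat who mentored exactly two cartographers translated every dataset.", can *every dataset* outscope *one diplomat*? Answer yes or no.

*every dataset* sits in the matrix clause, not in the relative clause on *one diplomat*.
Ordinary QR to a clause-peripheral position gives the wide-scope LF for the lower DP.
The sentence is scopally ambiguous between *one diplomat* > *every dataset* and *every dataset* > *one diplomat*.

Yes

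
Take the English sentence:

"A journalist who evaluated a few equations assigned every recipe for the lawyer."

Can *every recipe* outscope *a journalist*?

The relative clause *who evaluated a few equations* modifies *a journalist*, but *every recipe* is not inside that relative clause — it is an argument of the matrix verb.
Clause-internal QR can adjoin the lower DP above the subject, yielding the inverse reading.

Yes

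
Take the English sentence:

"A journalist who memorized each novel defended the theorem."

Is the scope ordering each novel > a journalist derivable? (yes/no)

No

The target quantifier *each novel* is part of the relative clause *who memorized each novel*.
The relative clause forms an island for QR, so the quantifier is confined to the head noun's restrictor.
The inverse ordering *each novel* > *a journalist* is therefore underivable.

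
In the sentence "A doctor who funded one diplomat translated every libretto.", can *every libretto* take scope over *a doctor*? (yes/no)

Yes

*every libretto* is a matrix argument; only *a doctor* is modified by the relative clause *who funded one diplomat*, so the RC island is irrelevant to the target quantifier.
No island intervenes, so both surface and inverse scope are derivable.
The sentence is scopally ambiguous between *a doctor* > *every libretto* and *every libretto* > *a doctor*.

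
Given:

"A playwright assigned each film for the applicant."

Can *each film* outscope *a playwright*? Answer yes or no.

Yes

*a playwright* and *each film* are co-arguments of the matrix verb, with nothing but a clause-internal boundary between them.
Since no island is crossed, the inverse ordering is licensed alongside surface scope.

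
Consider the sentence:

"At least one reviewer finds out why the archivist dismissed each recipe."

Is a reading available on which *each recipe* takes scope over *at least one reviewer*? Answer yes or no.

No

The target quantifier *each recipe* is part of the embedded question *why the archivist dismissed each recipe*.
Embedded wh-clauses are opaque for QR, so the quantifier stays inside the question.
Hence only narrow scope for *each recipe* (under *at least one reviewer*) survives.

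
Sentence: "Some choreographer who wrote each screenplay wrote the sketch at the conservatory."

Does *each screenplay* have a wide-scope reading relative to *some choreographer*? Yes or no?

Structurally, *each screenplay* is inside the relative clause *who wrote each screenplay*.
QR out of a relative clause is ruled out by the relative-clause island constraint.
There is no licit LF on which *each screenplay* c-commands *some choreographer*.

No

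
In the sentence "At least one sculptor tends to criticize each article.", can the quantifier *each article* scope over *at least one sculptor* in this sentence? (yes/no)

Yes

Raising constructions are monoclausal for scope purposes; *each article* is not separated from *at least one sculptor* by any island.
With no island boundary between them, the object can take inverse scope over the subject via ordinary QR within the clause.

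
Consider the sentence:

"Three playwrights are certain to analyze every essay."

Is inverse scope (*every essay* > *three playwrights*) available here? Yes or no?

Raising constructions are monoclausal for scope purposes; *every essay* is not separated from *three playwrights* by any island.
No island intervenes, so both surface and inverse scope are derivable.
Both orderings are possible: *three playwrights* > *every essay* and *every essay* > *three playwrights*.

Yes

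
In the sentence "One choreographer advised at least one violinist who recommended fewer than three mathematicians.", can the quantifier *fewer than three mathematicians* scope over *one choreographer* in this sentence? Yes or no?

No

Structurally, *fewer than three mathematicians* is inside the relative clause *who recommended fewer than three mathematicians* modifying *at least one violinist*.
Relative clauses are scope islands: a quantifier cannot QR out of a relative clause to take scope in the matrix clause.
Hence only narrow scope for *fewer than three mathematicians* (under *one choreographer*) survives.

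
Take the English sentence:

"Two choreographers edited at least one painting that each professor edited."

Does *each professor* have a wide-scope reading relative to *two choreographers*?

No

*each professor* occurs within the relative clause *that each professor edited* modifying *at least one painting*.
Relative clauses block scope extraction: QR cannot target a position outside the modified NP.
*each professor* is confined to the island and cannot take scope over *two choreographers*.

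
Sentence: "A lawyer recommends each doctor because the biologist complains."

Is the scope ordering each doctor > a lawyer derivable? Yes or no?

Yes

Although there is an adjunct clause, *each doctor* is in the main clause, not inside the adjunct.
Nothing blocks QR of the lower DP to a position above the higher one, so inverse scope is available.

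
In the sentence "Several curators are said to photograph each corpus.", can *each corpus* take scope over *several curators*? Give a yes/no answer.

Yes

*each corpus* is inside a raising infinitive, which is transparent to QR (no CP barrier), so it behaves as a matrix argument.
QR within a single clause is free, so the lower quantifier may take scope over the higher one.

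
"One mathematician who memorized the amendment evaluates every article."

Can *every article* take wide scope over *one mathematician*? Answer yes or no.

The RC *who memorized the amendment* is an island, but *every article* is not inside it — it is the matrix object, a clausemate of *one mathematician*.
With no island boundary between them, the object can take inverse scope over the subject via ordinary QR within the clause.
So *every article* > *one mathematician* is among the available readings.

Yes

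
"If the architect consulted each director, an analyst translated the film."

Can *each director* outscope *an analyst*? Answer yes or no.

No

*each director* sits inside the adjunct clause *if the architect consulted each director*.
Scope out of an adjunct clause is unavailable: QR respects the adjunct-island constraint.
*each director* is confined to the island and cannot take scope over *an analyst*.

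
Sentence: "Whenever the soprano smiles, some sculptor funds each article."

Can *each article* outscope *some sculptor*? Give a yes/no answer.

Yes

The adjunct clause does not contain *each article*, which is the matrix object.
Since no island is crossed, the inverse ordering is licensed alongside surface scope.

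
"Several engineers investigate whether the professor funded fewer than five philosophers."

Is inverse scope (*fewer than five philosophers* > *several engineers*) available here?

*fewer than five philosophers* occurs within the embedded question *whether the professor funded fewer than five philosophers*.
Embedded wh-clauses are opaque for QR, so the quantifier stays inside the question.
There is no licit LF on which *fewer than five philosophers* c-commands *several engineers*.

No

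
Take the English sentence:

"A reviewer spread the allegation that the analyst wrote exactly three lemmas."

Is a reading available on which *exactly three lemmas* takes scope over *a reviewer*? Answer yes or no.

*exactly three lemmas* occurs within the complex NP *the allegation that the analyst wrote exactly three lemmas*.
The complex NP is opaque for QR — the quantifier is frozen inside the noun's complement.
*exactly three lemmas* is confined to the island and cannot take scope over *a reviewer*.
(Only the surface reading survives: one fixed reviewer with respect to all the relevant lemmas.)

No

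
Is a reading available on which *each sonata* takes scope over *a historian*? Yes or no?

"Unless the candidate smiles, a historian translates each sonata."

*each sonata* is a matrix argument; the adjunct is an island but the target quantifier is outside it.
Clause-internal QR can adjoin the lower DP above the subject, yielding the inverse reading.
The sentence is scopally ambiguous between *a historian* > *each sonata* and *each sonata* > *a historian*.

Yes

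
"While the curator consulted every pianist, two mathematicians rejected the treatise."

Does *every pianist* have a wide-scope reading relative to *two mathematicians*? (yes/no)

The DP *every pianist* is contained in the adjunct clause *while the curator consulted every pianist*.
Since the clause is an adjunct (not a complement), the Adjunct Condition blocks QR across its edge.
So *every pianist* cannot raise to a position above *two mathematicians*.

No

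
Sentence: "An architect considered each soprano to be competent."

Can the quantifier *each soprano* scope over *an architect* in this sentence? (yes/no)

Yes

ECM infinitives lack a CP barrier, so *each soprano* can QR over the matrix subject *an architect*.
With no island boundary between them, the object can take inverse scope over the subject via ordinary QR within the clause.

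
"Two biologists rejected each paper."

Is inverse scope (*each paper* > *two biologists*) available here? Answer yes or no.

Yes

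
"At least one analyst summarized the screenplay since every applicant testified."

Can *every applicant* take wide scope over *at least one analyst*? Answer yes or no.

No

*every applicant* occurs within the adjunct clause *since every applicant testified*.
Adjuncts are opaque for quantifier raising; a quantifier in an adjunct stays inside it.
*every applicant* > *at least one analyst* would require crossing that boundary, which is illicit.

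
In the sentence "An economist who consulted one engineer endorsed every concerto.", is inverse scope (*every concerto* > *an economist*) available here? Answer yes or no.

The relative clause *who consulted one engineer* modifies *an economist*, but *every concerto* is not inside that relative clause — it is an argument of the matrix verb.
No island intervenes, so both surface and inverse scope are derivable.
The sentence is scopally ambiguous between *an economist* > *every concerto* and *every concerto* > *an economist*.

Yes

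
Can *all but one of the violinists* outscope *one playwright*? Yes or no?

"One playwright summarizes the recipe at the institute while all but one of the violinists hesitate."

No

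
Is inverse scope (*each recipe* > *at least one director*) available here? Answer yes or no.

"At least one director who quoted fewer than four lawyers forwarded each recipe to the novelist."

Yes

The RC *who quoted fewer than four lawyers* is an island, but *each recipe* is not inside it — it is the matrix object, a clausemate of *at least one director*.
No island intervenes, so both surface and inverse scope are derivable.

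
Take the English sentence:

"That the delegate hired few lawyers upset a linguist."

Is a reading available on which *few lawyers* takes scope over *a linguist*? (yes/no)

No

Structurally, *few lawyers* is inside the sentential subject *that the delegate hired few lawyers*.
The subject-island constraint blocks QR out of a clausal subject.
So *few lawyers* cannot raise to a position above *a linguist*.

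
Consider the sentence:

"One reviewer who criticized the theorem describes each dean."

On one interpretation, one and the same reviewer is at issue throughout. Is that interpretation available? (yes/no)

That reading corresponds to *one reviewer* > *each dean*.
That is the surface-scope ordering, which is always one of the available readings — island constraints only ever restrict inverse scope.

Yes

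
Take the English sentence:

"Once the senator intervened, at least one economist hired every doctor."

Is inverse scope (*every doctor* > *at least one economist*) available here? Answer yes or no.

Neither queried DP is inside the adjunct, so the adjunct-island constraint does not apply.
Since no island is crossed, the inverse ordering is licensed alongside surface scope.
Both orderings are possible: *at least one economist* > *every doctor* and *every doctor* > *at least one economist*.

Yes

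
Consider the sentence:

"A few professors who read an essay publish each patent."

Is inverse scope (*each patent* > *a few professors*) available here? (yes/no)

Although the sentence contains a relative clause (*who read an essay*), *each patent* is outside it, in the matrix VP.
Clause-internal QR can adjoin the lower DP above the subject, yielding the inverse reading.

Yes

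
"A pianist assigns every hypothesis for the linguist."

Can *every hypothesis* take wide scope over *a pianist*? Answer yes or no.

Yes

*every hypothesis* is the matrix object and *a pianist* the matrix subject; the two are clausemates.
Nothing blocks QR of the lower DP to a position above the higher one, so inverse scope is available.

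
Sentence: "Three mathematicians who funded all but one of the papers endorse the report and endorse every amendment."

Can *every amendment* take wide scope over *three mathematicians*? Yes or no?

Structurally, *every amendment* is inside one conjunct of the coordinate structure (*endorse every amendment*).
The Coordinate Structure Constraint blocks movement (including QR) out of a single conjunct.
So the wide-scope reading for *every amendment* is blocked.

No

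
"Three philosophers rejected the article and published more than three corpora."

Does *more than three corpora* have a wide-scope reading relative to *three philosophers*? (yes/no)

The DP *more than three corpora* is contained in one conjunct of the coordinate structure (*published more than three corpora*).
Coordinate structures are islands for non-across-the-board movement, QR included.
So *more than three corpora* cannot raise high enough to outscope *three philosophers*; only the surface ordering *three philosophers* > *more than three corpora* is available.

No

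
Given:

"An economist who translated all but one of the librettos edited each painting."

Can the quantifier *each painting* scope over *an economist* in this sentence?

The RC *who translated all but one of the librettos* is an island, but *each painting* is not inside it — it is the matrix object, a clausemate of *an economist*.
Ordinary QR to a clause-peripheral position gives the wide-scope LF for the lower DP.

Yes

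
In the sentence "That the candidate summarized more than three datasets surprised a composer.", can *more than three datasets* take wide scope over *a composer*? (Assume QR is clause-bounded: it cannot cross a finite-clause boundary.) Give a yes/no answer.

*more than three datasets* occurs within the sentential subject *that the candidate summarized more than three datasets*.
The subject-island constraint blocks QR out of a clausal subject.
There is no licit LF on which *more than three datasets* c-commands *a composer*.

No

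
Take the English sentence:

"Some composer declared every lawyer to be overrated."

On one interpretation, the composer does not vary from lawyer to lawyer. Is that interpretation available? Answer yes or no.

Yes

That reading corresponds to *some composer* > *every lawyer*.
Nothing needs to raise for *some composer* > *every lawyer*, so no island constraint is at stake.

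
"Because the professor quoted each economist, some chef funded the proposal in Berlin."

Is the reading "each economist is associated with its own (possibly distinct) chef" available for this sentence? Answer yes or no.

This is the *each economist* > *some chef* reading.
*each economist* sits inside the adjunct clause *because the professor quoted each economist*.
The adjunct-island constraint bars QR out of an adverbial clause.
There is no licit LF on which *each economist* c-commands *some chef*.

No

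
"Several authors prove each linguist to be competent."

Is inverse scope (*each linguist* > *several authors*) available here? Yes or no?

The ECM infinitive is scope-transparent — *each linguist* is free to raise above *several authors*.
Since no island is crossed, the inverse ordering is licensed alongside surface scope.

Yes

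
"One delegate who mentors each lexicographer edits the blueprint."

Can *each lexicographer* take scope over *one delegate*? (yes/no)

*each lexicographer* occurs within the relative clause *who mentors each lexicographer*.
Quantifiers inside a relative clause are trapped there; the RC boundary blocks QR.
So *each lexicographer* cannot raise high enough to outscope *one delegate*; only the surface ordering *one delegate* > *each lexicographer* is available.

No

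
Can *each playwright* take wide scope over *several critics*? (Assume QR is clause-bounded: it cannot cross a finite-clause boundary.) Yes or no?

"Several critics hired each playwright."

Yes

*each playwright* is the matrix object and *several critics* the matrix subject; the two are clausemates.
QR within a single clause is free, so the lower quantifier may take scope over the higher one.
Both orderings are possible: *several critics* > *each playwright* and *each playwright* > *several critics*.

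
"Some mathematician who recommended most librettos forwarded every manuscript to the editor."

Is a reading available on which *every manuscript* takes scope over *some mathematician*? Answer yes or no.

Yes

*every manuscript* is a matrix argument; only *some mathematician* is modified by the relative clause *who recommended most librettos*, so the RC island is irrelevant to the target quantifier.
Clause-internal QR can adjoin the lower DP above the subject, yielding the inverse reading.
Both orderings are possible: *some mathematician* > *every manuscript* and *every manuscript* > *some mathematician*.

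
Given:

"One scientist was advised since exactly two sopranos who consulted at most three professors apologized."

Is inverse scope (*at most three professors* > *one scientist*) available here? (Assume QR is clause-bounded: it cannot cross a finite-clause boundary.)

No

*at most three professors* occurs within the relative clause *who consulted at most three professors*, which is itself inside the adjunct *since exactly two sopranos who consulted at most three professors apologized*.
Even if one barrier were somehow void, the other would still block QR.
So *at most three professors* cannot raise high enough to outscope *one scientist*; only the surface ordering *one scientist* > *at most three professors* is available.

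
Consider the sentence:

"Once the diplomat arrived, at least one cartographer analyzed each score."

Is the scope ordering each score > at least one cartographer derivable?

The adjunct island is irrelevant here — *each score* and *at least one cartographer* are both in the matrix clause.
Clause-internal QR can adjoin the lower DP above the subject, yielding the inverse reading.

Yes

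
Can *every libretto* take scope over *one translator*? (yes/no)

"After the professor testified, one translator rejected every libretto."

Yes

Neither queried DP is inside the adjunct, so the adjunct-island constraint does not apply.
With no island boundary between them, the object can take inverse scope over the subject via ordinary QR within the clause.
So *every libretto* > *one translator* is among the available readings.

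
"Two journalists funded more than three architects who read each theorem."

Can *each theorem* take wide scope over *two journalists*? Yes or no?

*each theorem* is embedded in the relative clause *who read each theorem* modifying *more than three architects*.
Relative clauses are scope islands: a quantifier cannot QR out of a relative clause to take scope in the matrix clause.
*each theorem* > *two journalists* would require crossing that boundary, which is illicit.

No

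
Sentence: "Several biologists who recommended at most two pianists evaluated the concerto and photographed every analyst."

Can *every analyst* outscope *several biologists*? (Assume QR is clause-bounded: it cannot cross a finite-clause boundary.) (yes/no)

No

The target quantifier *every analyst* is part of one conjunct of the coordinate structure (*photographed every analyst*).
Asymmetric QR out of one conjunct violates the Coordinate Structure Constraint.
So *every analyst* cannot raise to a position above *several biologists*.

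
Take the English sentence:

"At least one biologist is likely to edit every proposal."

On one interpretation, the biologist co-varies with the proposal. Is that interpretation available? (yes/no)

That reading corresponds to *every proposal* > *at least one biologist*.
Infinitival complements of raising predicates do not block QR; *every proposal* and *at least one biologist* are effectively clausemates.
Clause-internal QR can adjoin the lower DP above the subject, yielding the inverse reading.
The sentence is scopally ambiguous between *at least one biologist* > *every proposal* and *every proposal* > *at least one biologist*.

Yes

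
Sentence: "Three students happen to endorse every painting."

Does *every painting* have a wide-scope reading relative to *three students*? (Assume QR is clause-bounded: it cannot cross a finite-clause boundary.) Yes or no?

*every painting* is the object of the infinitival complement of a raising predicate; raising infinitives are transparent for QR, so the two DPs are in effect clausemates.
Clause-internal QR can adjoin the lower DP above the subject, yielding the inverse reading.

Yes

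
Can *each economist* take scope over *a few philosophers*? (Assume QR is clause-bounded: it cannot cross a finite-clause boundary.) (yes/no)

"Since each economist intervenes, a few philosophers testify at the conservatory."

No

The DP *each economist* is contained in the adjunct clause *since each economist intervenes*.
The adjunct-island constraint bars QR out of an adverbial clause.
So *each economist* cannot raise to a position above *a few philosophers*.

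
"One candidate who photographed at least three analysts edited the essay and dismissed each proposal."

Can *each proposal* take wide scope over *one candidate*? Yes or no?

No

The DP *each proposal* is contained in one conjunct of the coordinate structure (*dismissed each proposal*).
QR out of a conjunct would have to apply non-ATB, which the CSC forbids.
*each proposal* is confined to the island and cannot take scope over *one candidate*.
(Only the surface reading survives: one fixed candidate with respect to all the relevant proposals.)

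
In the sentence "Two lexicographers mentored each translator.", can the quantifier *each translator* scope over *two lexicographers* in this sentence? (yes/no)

Both DPs are arguments of the same predicate; there is no clause or island boundary between them.
Nothing blocks QR of the lower DP to a position above the higher one, so inverse scope is available.

Yes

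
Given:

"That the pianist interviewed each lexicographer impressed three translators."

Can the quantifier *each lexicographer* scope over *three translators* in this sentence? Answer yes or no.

No

*each lexicographer* is embedded in the sentential subject *that the pianist interviewed each lexicographer*.
The Sentential Subject Constraint rules out raising the quantifier out of the that-clause subject.
So *each lexicographer* cannot raise to a position above *three translators*.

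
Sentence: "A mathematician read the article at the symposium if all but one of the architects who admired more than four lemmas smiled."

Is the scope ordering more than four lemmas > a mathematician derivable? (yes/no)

No

The target quantifier *more than four lemmas* is part of the relative clause *who admired more than four lemmas*, which is itself inside the adjunct *if all but one of the architects who admired more than four lemmas smiled*.
Two island boundaries intervene — the relative clause and the adjunct. Either alone would block QR.
*more than four lemmas* > *a mathematician* would require crossing that boundary, which is illicit.
(Only the surface reading survives: one fixed mathematician with respect to all the relevant lemmas.)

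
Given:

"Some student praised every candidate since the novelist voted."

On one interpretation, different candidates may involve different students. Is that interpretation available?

That reading corresponds to *every candidate* > *some student*.
*every candidate* is a matrix argument; the adjunct is an island but the target quantifier is outside it.
QR within a single clause is free, so the lower quantifier may take scope over the higher one.

Yes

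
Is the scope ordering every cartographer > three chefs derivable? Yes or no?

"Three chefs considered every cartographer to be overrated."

*every cartographer* is an ECM subject; ECM complements are not islands, and the embedded quantifier may take matrix scope.
Clause-internal QR can adjoin the lower DP above the subject, yielding the inverse reading.

Yes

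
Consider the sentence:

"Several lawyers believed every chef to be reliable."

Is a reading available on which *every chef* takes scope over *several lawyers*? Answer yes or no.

*every chef* is the subject of an ECM infinitive — the infinitival complement of an ECM verb is not a scope island, so *every chef* can raise into the matrix clause.
QR within a single clause is free, so the lower quantifier may take scope over the higher one.

Yes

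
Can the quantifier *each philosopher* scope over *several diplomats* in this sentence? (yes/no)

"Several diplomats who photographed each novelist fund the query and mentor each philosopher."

No

The DP *each philosopher* is contained in one conjunct of the coordinate structure (*mentor each philosopher*).
A quantifier cannot raise out of one conjunct of a coordination across the whole coordinate structure — the CSC applies to QR.
So *each philosopher* cannot raise high enough to outscope *several diplomats*; only the surface ordering *several diplomats* > *each philosopher* is available.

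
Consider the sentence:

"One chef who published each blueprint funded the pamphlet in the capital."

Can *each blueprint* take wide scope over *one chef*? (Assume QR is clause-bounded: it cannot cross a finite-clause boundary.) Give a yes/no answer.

*each blueprint* occurs within the relative clause *who published each blueprint*.
A relative clause is a scope island — quantifier raising cannot cross its boundary.
So *each blueprint* cannot raise to a position above *one chef*.

No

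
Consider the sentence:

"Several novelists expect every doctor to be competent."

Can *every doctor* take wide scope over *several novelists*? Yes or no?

ECM infinitives lack a CP barrier, so *every doctor* can QR over the matrix subject *several novelists*.
QR within a single clause is free, so the lower quantifier may take scope over the higher one.
The sentence is scopally ambiguous between *several novelists* > *every doctor* and *every doctor* > *several novelists*.

Yes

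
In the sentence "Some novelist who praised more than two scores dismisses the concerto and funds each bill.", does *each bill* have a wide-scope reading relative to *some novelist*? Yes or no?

Structurally, *each bill* is inside one conjunct of the coordinate structure (*funds each bill*).
Asymmetric QR out of one conjunct violates the Coordinate Structure Constraint.
So *each bill* cannot raise high enough to outscope *some novelist*; only the surface ordering *some novelist* > *each bill* is available.

No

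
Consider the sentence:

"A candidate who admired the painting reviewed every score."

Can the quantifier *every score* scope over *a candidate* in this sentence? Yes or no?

*every score* is a matrix argument; only *a candidate* is modified by the relative clause *who admired the painting*, so the RC island is irrelevant to the target quantifier.
Nothing blocks QR of the lower DP to a position above the higher one, so inverse scope is available.
Both orderings are possible: *a candidate* > *every score* and *every score* > *a candidate*.

Yes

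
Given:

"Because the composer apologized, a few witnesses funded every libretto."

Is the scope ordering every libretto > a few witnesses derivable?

The adjunct clause does not contain *every libretto*, which is the matrix object.
Clause-internal QR can adjoin the lower DP above the subject, yielding the inverse reading.

Yes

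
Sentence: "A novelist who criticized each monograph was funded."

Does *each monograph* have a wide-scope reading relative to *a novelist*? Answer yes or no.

No

The target quantifier *each monograph* is part of the relative clause *who criticized each monograph*.
Relative clauses are scope islands: a quantifier cannot QR out of a relative clause to take scope in the matrix clause.
So *each monograph* cannot raise high enough to outscope *a novelist*; only the surface ordering *a novelist* > *each monograph* is available.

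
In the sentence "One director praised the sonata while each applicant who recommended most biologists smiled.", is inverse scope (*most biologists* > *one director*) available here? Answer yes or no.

No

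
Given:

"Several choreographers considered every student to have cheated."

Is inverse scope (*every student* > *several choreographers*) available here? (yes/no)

ECM infinitives lack a CP barrier, so *every student* can QR over the matrix subject *several choreographers*.
With no island boundary between them, the object can take inverse scope over the subject via ordinary QR within the clause.
So *every student* > *several choreographers* is among the available readings.

Yes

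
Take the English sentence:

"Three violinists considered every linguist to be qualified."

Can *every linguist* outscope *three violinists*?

The ECM infinitive is scope-transparent — *every linguist* is free to raise above *three violinists*.
With no island boundary between them, the object can take inverse scope over the subject via ordinary QR within the clause.
The sentence is scopally ambiguous between *three violinists* > *every linguist* and *every linguist* > *three violinists*.

Yes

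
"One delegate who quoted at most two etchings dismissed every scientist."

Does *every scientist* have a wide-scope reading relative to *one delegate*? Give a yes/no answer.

Yes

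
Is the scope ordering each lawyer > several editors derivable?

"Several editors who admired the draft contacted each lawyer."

Yes

Although the sentence contains a relative clause (*who admired the draft*), *each lawyer* is outside it, in the matrix VP.
Nothing blocks QR of the lower DP to a position above the higher one, so inverse scope is available.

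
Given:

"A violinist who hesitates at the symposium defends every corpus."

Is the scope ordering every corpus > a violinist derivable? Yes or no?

*every corpus* is a matrix argument; only *a violinist* is modified by the relative clause *who hesitates at the symposium*, so the RC island is irrelevant to the target quantifier.
Ordinary QR to a clause-peripheral position gives the wide-scope LF for the lower DP.

Yes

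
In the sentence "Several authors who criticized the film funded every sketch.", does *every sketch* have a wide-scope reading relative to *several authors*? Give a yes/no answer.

Although the sentence contains a relative clause (*who criticized the film*), *every sketch* is outside it, in the matrix VP.
QR within a single clause is free, so the lower quantifier may take scope over the higher one.

Yes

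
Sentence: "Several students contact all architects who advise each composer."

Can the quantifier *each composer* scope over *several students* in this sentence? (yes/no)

No

The DP *each composer* is contained in the relative clause *who advise each composer* modifying *all architects*.
A relative clause is a scope island — quantifier raising cannot cross its boundary.
*each composer* > *several students* would require crossing that boundary, which is illicit.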